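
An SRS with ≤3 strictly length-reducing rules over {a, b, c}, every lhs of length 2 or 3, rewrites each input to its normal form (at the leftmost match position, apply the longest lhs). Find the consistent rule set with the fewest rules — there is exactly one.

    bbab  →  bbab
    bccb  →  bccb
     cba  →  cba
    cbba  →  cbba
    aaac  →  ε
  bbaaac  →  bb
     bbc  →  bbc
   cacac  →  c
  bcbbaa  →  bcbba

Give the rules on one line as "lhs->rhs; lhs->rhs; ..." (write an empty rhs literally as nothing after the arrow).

aa->a; ac->

  | bbab
  | bccb
  | cba
  | cbba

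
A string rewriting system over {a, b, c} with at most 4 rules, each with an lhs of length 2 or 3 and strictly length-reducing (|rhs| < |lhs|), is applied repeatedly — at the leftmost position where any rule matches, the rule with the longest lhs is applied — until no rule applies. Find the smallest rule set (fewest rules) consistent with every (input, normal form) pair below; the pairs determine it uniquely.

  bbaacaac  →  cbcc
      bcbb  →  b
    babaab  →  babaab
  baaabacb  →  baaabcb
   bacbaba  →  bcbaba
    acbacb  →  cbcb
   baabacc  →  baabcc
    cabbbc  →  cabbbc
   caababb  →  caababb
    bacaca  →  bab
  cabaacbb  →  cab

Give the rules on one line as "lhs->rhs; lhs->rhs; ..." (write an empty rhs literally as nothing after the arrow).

ac->c; bba->cb; cbb->; cca->ab

  | bbaacaac => cbacaac => cbcaac => cbcac => cbcc
  | bcbb => b
  | babaab
  | baaabacb => baaabcb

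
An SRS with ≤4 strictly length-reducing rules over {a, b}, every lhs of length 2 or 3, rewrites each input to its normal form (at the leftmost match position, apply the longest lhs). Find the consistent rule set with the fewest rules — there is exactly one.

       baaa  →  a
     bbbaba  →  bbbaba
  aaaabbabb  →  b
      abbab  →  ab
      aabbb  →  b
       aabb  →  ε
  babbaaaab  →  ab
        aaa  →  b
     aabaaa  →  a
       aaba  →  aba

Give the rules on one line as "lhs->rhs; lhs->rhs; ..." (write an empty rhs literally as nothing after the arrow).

  | baaa => a
  | bbbaba
  | aaaabbabb => babbabb => babb => b
  | abbab => ab

aa->a; aaa->b; abb->; baa->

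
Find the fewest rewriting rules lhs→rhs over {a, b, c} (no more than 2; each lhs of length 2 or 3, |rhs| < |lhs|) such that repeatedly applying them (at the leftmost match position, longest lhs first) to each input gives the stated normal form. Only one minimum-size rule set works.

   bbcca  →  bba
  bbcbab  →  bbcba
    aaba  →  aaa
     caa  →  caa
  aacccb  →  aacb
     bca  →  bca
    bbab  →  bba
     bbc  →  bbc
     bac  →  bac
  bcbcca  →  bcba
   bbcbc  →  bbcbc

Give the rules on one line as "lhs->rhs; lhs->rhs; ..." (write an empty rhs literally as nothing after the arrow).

  | bbcca => bba
  | bbcbab => bbcba
  | aaba => aaa
  | caa

ab->a; cc->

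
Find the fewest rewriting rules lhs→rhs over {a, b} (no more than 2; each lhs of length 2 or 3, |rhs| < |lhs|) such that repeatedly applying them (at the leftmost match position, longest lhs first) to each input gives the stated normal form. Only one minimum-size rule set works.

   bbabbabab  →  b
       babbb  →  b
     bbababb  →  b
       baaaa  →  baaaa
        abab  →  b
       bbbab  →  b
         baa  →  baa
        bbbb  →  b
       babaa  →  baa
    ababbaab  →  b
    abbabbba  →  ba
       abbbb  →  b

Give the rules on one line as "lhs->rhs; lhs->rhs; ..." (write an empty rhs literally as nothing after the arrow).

  | bbabbabab => babbabab => bbbabab => bbabab => babab => bbab => bab => bb => b
  | babbb => bbbb => bbb => bb => b
  | bbababb => bababb => bbabb => babb => bbb => bb => b
  | baaaa

ab->b; bb->b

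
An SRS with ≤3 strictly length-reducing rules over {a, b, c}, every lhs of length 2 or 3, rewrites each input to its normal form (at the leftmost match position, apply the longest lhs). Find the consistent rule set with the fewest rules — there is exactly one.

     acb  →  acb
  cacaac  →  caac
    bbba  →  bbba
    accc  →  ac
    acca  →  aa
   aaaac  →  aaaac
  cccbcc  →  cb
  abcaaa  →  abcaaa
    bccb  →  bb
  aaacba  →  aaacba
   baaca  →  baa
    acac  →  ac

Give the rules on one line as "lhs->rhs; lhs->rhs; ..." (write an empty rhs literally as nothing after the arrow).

aca->a; cc->

  | acb
  | cacaac => caac
  | bbba
  | accc => ac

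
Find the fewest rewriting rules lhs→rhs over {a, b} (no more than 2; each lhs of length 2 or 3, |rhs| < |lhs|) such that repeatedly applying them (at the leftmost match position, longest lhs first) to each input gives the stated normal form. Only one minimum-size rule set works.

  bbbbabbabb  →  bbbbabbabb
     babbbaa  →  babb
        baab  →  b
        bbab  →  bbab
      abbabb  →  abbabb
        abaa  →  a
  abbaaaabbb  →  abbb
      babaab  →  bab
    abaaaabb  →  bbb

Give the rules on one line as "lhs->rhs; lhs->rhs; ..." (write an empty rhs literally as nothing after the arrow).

  | bbbbabbabb
  | babbbaa => babb
  | baab => b
  | bbab

aaa->b; baa->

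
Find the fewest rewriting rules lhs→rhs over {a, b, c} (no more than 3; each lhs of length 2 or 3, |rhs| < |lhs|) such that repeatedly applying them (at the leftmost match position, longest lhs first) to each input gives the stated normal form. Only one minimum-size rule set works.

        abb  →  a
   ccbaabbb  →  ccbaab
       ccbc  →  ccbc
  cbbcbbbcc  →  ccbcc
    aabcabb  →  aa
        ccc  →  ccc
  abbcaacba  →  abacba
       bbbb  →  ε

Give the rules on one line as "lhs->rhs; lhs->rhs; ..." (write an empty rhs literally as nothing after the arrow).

bb->; ca->b

  | abb => a
  | ccbaabbb => ccbaab
  | ccbc
  | cbbcbbbcc => ccbbbcc => ccbcc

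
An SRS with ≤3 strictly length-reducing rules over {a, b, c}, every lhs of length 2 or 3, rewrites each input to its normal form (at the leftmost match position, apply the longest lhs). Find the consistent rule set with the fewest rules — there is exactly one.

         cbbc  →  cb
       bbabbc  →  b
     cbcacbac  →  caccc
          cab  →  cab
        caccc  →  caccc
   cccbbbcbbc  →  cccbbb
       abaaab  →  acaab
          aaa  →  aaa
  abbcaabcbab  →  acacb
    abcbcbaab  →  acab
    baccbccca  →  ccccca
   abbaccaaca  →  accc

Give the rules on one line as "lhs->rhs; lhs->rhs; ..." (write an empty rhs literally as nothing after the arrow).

aac->b; ba->c; bc->

  | cbbc => cb
  | bbabbc => bcbbc => bbc => b
  | cbcacbac => cacbac => caccc
  | cab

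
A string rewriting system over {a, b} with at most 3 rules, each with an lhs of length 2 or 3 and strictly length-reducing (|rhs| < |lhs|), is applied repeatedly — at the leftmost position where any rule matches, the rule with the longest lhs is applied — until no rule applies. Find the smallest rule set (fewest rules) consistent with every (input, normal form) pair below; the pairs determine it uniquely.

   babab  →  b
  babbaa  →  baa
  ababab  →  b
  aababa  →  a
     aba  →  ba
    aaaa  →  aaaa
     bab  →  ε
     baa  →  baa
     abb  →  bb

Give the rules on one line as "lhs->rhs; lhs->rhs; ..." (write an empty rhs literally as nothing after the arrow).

ab->b; bab->

  | babab => ab => b
  | babbaa => baa
  | ababab => babab => ab => b
  | aababa => ababa => baba => a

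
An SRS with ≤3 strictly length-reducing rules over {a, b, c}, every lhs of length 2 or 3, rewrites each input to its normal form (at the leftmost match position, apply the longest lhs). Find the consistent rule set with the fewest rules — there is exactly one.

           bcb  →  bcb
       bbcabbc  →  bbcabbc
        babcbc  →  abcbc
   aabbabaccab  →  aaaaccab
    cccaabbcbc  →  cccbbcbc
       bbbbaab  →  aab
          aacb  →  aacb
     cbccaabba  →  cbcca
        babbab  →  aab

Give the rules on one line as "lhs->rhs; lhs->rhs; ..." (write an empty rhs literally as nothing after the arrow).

ba->a; caa->c

  | bcb
  | bbcabbc
  | babcbc => abcbc
  | aabbabaccab => aababaccab => aaabaccab => aaaaccab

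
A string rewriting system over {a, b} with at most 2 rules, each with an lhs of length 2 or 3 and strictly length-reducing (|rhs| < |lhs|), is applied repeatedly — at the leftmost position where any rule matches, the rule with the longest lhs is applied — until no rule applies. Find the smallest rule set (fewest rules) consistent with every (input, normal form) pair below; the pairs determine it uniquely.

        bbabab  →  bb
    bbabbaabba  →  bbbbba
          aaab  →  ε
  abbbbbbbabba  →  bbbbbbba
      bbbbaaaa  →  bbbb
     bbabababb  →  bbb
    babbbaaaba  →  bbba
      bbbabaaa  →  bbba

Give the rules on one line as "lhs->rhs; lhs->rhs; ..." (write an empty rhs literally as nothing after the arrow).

  | bbabab => bbab => bb
  | bbabbaabba => bbbaabba => bbbbba
  | aaab => ab => ε
  | abbbbbbbabba => bbbbbbabba => bbbbbbba

aa->; ab->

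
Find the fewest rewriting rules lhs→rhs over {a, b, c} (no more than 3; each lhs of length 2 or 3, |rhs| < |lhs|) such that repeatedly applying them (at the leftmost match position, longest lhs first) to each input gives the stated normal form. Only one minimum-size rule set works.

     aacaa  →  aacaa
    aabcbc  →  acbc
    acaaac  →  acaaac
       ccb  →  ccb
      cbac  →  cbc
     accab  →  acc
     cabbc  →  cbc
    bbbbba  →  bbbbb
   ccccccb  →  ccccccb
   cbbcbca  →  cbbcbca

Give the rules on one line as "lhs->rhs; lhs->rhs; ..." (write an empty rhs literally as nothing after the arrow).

  | aacaa
  | aabcbc => acbc
  | acaaac
  | ccb

ab->; ba->b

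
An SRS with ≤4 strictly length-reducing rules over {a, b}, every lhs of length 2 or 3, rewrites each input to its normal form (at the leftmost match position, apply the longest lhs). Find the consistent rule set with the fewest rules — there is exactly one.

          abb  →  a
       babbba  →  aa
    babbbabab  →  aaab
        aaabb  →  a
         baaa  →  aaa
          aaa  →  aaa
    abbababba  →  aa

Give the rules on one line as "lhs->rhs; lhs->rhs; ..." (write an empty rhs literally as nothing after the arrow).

abb->bb; ba->a; bb->a

  | abb => bb => a
  | babbba => abbba => bbba => aba => aa
  | babbbabab => abbbabab => bbbabab => ababab => aabab => aaab
  | aaabb => aabb => abb => bb => a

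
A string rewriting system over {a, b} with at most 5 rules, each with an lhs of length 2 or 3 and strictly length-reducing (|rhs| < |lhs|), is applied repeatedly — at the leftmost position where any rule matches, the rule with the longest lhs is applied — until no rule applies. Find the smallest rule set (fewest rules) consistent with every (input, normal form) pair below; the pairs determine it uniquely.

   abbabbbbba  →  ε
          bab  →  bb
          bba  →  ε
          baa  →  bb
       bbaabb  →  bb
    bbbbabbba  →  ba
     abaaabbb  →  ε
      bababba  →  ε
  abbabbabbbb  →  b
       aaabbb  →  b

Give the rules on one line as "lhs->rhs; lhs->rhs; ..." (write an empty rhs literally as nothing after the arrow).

aa->b; ab->b; bba->; bbb->

  | abbabbbbba => bbabbbbba => bbbbba => bba => ε
  | bab => bb
  | bba => ε
  | baa => bb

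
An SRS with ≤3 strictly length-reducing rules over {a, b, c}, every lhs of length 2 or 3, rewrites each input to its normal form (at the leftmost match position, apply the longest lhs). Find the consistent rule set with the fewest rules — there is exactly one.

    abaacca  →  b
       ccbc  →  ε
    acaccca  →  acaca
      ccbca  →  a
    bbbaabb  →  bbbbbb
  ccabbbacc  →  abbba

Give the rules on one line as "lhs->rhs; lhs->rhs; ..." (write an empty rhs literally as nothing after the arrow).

  | abaacca => abbcca => abca => aa => b
  | ccbc => bc => ε
  | acaccca => acaca
  | ccbca => bca => a

aa->b; bc->; cc->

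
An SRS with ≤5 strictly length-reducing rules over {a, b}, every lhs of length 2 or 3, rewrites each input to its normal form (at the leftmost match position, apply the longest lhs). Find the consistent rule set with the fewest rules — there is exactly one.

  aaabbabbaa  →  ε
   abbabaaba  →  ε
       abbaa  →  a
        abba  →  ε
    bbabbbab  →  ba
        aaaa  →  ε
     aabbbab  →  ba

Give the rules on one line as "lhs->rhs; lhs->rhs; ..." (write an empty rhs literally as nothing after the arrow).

  | aaabbabbaa => abbabbaa => ababbaa => aabbaa => bbaa => bba => bb => ε
  | abbabaaba => ababaaba => aabaaba => baaba => bba => bb => ε
  | abbaa => abaa => aaa => a
  | abba => aba => aa => ε

aa->; ab->a; bb->; bba->bb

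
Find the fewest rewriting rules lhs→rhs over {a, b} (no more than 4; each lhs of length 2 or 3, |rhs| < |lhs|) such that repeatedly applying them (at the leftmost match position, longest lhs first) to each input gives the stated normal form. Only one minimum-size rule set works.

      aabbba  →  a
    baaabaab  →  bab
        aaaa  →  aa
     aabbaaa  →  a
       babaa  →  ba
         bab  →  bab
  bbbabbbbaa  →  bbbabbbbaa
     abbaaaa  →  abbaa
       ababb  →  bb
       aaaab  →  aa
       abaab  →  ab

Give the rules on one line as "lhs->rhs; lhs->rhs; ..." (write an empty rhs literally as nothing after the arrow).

aaa->a; aab->aa; aba->

  | aabbba => aabba => aaba => aaa => a
  | baaabaab => babaab => bab
  | aaaa => aa
  | aabbaaa => aabaaa => aaaaa => aaa => a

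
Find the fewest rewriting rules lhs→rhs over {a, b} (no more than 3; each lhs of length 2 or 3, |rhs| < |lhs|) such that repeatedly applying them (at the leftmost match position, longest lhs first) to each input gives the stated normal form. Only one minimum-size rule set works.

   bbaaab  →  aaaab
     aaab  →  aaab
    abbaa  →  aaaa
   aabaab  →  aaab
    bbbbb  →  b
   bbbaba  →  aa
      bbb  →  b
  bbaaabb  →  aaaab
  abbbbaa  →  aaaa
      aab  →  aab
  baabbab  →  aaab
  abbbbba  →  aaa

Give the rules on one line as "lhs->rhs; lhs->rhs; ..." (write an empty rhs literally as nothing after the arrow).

  | bbaaab => aaaab
  | aaab
  | abbaa => aaaa
  | aabaab => aaab

ba->; bb->b; bba->aa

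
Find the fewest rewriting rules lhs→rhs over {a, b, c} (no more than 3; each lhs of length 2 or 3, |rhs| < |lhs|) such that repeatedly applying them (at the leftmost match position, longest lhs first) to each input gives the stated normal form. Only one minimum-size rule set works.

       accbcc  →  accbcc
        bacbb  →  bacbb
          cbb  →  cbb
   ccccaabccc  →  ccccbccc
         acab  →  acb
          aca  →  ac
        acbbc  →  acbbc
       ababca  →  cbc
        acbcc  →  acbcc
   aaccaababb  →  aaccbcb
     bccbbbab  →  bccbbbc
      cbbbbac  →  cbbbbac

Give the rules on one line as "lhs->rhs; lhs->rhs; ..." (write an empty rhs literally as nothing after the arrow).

ab->c; ca->c

  | accbcc
  | bacbb
  | cbb
  | ccccaabccc => ccccabccc => ccccbccc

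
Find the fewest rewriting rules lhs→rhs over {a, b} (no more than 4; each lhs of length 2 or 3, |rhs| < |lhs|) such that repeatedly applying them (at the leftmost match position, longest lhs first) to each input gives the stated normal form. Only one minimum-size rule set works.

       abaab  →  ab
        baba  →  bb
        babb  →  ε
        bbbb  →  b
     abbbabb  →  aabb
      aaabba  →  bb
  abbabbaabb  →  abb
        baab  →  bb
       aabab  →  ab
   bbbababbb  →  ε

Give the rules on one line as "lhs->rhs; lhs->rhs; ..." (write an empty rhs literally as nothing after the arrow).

  | abaab => ab
  | baba => bba => bb
  | babb => bbb => ε
  | bbbb => b

aaa->; aba->; ba->b; bbb->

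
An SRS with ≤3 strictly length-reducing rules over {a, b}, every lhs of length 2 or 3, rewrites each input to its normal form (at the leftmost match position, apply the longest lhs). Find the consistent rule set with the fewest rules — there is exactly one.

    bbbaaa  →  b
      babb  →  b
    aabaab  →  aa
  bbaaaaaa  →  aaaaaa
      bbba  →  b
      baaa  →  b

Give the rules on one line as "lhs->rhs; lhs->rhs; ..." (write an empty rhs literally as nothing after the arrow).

  | bbbaaa => baaa => baa => ba => b
  | babb => bbb => b
  | aabaab => aabab => aabb => aa
  | bbaaaaaa => aaaaaa

ba->b; bb->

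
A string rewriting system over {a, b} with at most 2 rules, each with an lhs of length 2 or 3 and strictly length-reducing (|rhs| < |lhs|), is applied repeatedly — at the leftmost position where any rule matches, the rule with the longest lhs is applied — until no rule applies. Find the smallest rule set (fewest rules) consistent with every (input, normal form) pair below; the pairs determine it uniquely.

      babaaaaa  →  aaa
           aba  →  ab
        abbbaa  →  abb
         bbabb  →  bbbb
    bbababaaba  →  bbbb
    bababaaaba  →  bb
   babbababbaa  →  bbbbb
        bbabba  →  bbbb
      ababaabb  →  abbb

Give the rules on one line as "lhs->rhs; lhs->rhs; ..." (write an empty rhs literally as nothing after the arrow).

  | babaaaaa => bbaaaaa => baaaa => aaa
  | aba => ab
  | abbbaa => abba => abb
  | bbabb => bbbb

ba->b; baa->a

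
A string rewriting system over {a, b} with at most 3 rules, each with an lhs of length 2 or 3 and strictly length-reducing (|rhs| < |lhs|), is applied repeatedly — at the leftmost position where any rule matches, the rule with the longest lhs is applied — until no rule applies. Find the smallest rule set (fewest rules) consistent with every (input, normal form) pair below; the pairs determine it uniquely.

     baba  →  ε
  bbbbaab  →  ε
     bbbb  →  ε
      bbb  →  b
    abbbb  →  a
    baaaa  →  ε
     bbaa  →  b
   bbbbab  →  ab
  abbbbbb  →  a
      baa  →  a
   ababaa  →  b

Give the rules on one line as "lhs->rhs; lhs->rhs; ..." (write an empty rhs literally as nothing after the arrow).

aa->b; ba->; bb->

  | baba => ba => ε
  | bbbbaab => bbaab => aab => bb => ε
  | bbbb => bb => ε
  | bbb => b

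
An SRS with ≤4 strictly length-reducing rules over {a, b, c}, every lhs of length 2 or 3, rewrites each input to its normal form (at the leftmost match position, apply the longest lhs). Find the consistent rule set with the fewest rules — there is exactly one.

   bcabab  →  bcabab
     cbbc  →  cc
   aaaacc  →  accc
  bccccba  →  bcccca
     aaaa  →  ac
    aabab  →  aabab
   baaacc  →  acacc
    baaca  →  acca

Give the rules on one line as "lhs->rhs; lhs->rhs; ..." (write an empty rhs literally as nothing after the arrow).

aaa->ba; baa->ac; cb->c

  | bcabab
  | cbbc => cbc => cc
  | aaaacc => baacc => accc
  | bccccba => bcccca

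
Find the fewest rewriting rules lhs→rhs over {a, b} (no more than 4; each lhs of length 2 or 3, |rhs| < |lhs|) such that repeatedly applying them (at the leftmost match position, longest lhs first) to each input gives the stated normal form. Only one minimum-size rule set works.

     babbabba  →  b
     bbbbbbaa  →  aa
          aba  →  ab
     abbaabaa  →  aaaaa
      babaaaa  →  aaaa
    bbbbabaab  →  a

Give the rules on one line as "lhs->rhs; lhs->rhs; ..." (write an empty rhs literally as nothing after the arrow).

aab->aa; ba->b; bb->

  | babbabba => bbbabba => babba => bbba => ba => b
  | bbbbbbaa => bbbbaa => bbaa => aa
  | aba => ab
  | abbaabaa => aaabaa => aaaaa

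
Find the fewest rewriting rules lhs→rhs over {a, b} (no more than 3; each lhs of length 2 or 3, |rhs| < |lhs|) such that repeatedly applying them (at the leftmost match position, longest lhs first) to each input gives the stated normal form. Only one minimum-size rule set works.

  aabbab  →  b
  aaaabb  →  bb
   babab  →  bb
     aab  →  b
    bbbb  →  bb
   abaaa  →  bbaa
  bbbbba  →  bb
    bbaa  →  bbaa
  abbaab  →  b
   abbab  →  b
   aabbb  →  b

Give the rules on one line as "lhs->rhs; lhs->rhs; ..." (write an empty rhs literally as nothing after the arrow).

  | aabbab => abbab => bbab => bbb => ab => b
  | aaaabb => aaabb => aabb => abb => bb
  | babab => bbbb => abb => bb
  | aab => ab => b

ab->b; aba->bb; bbb->ab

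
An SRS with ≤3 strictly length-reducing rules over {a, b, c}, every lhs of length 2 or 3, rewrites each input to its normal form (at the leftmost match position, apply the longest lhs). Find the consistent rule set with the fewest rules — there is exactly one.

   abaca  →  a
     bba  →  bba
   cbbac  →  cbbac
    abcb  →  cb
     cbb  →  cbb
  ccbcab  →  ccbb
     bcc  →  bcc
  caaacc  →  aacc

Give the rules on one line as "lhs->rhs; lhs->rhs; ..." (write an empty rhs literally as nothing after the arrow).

  | abaca => aca => a
  | bba
  | cbbac
  | abcb => cb

ab->; ca->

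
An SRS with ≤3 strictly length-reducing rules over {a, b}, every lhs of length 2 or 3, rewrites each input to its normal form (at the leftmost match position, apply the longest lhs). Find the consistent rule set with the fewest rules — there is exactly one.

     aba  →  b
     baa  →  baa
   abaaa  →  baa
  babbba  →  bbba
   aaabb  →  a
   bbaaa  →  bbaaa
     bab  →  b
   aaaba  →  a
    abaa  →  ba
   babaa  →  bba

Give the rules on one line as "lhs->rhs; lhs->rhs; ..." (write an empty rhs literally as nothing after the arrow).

  | aba => b
  | baa
  | abaaa => baa
  | babbba => bbba

ab->; aba->b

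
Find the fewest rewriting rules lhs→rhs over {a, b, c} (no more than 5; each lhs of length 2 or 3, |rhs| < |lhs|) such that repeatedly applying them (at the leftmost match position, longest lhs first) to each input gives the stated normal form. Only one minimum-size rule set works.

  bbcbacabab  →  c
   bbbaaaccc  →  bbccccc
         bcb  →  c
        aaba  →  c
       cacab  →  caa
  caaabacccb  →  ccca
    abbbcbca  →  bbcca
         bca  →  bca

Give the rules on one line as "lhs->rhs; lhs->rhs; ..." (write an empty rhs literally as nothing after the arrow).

aac->cc; ab->b; ba->c; cb->a

  | bbcbacabab => bbaacabab => bcacabab => bcacbab => bcaaab => bcaab => bcab => bcb => ba => c
  | bbbaaaccc => bbcaaccc => bbccccc
  | bcb => ba => c
  | aaba => aba => ba => c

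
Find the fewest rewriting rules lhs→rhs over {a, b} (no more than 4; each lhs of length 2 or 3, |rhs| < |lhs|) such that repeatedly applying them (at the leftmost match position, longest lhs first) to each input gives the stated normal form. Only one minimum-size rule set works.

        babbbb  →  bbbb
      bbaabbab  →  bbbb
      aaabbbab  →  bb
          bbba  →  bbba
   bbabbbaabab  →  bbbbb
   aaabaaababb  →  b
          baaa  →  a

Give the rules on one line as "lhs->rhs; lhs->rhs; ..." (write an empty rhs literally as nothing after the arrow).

  | babbbb => bbbb
  | bbaabbab => bbbab => bbbb
  | aaabbbab => abbab => bab => bb
  | bbba

aab->; ab->b; abb->b; baa->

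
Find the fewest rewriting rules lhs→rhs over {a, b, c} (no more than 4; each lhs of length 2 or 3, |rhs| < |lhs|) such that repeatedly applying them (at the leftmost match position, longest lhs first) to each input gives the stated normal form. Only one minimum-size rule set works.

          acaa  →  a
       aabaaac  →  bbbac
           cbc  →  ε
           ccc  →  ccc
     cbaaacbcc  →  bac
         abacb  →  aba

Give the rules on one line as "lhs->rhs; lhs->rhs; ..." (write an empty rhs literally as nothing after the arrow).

  | acaa => acb => a
  | aabaaac => bbaaac => bbbac
  | cbc => ε
  | ccc

aa->b; cb->; cbc->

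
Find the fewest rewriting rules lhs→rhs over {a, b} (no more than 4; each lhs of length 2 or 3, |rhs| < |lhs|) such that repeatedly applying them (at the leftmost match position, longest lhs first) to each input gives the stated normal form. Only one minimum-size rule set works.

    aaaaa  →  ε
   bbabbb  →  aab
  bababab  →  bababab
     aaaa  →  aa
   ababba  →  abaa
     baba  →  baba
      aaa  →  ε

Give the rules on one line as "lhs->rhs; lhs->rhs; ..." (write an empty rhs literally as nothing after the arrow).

aaa->bb; abb->a; bb->; bba->aa

  | aaaaa => bbaa => aaa => bb => ε
  | bbabbb => aabbb => aab
  | bababab
  | aaaa => bba => aa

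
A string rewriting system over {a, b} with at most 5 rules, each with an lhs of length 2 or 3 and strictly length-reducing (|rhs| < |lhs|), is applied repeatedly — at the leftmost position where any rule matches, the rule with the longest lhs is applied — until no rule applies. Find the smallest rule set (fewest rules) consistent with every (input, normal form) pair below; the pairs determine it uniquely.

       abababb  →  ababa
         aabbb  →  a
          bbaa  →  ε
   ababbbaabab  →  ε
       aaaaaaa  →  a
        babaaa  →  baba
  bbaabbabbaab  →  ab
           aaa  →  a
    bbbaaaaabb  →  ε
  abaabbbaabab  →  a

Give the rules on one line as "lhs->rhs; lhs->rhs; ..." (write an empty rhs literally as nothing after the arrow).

aa->; bb->; bba->bb; bbb->a

  | abababb => ababa
  | aabbb => bbb => a
  | bbaa => bba => bb => ε
  | ababbbaabab => abaaaabab => abaabab => abbab => abbb => aa => ε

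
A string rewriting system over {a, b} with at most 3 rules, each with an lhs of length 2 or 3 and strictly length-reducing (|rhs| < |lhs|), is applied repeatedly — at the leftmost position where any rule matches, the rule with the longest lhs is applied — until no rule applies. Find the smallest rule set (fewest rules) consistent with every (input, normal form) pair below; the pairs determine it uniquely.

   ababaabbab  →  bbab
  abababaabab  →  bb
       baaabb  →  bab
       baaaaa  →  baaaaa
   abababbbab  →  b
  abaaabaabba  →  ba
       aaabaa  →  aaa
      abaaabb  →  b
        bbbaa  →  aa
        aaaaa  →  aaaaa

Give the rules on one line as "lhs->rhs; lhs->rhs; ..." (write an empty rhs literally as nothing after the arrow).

aab->; aba->; bbb->

  | ababaabbab => baabbab => bbab
  | abababaabab => babaabab => babab => bb
  | baaabb => bab
  | baaaaa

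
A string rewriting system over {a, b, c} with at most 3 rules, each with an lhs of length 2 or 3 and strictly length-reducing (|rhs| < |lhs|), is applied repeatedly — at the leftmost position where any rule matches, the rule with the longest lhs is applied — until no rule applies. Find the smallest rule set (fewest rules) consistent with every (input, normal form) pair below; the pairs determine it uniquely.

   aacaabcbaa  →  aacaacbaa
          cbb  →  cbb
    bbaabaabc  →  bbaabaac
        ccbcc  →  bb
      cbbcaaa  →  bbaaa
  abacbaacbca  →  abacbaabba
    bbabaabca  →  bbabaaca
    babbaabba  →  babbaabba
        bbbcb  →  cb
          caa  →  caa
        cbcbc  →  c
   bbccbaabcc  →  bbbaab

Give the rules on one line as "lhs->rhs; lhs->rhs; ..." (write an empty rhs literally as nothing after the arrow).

bc->c; bcc->b; cbc->bb

  | aacaabcbaa => aacaacbaa
  | cbb
  | bbaabaabc => bbaabaac
  | ccbcc => cbbc => cbc => bb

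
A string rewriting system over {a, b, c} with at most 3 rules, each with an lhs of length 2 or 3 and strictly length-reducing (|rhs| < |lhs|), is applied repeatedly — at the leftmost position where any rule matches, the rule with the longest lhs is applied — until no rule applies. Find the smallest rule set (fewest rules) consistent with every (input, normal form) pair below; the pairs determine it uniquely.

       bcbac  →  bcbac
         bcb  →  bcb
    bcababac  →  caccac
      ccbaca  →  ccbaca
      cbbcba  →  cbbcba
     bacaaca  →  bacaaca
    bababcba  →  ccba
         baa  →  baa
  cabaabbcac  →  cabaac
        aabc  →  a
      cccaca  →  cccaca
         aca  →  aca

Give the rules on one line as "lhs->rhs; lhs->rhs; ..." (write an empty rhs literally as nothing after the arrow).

  | bcbac
  | bcb
  | bcababac => cababac => caccac
  | ccbaca

abc->; bab->cc; bca->ca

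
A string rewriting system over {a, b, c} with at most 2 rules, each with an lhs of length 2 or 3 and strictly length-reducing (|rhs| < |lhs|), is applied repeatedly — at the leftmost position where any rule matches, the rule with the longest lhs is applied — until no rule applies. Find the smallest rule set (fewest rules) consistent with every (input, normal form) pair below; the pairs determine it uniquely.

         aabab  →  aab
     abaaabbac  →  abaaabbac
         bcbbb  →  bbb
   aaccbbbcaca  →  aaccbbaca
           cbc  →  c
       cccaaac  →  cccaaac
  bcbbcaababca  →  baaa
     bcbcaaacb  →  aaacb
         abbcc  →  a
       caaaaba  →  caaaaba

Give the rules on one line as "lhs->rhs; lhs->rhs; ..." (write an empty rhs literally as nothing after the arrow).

bab->b; bc->

  | aabab => aab
  | abaaabbac
  | bcbbb => bbb
  | aaccbbbcaca => aaccbbaca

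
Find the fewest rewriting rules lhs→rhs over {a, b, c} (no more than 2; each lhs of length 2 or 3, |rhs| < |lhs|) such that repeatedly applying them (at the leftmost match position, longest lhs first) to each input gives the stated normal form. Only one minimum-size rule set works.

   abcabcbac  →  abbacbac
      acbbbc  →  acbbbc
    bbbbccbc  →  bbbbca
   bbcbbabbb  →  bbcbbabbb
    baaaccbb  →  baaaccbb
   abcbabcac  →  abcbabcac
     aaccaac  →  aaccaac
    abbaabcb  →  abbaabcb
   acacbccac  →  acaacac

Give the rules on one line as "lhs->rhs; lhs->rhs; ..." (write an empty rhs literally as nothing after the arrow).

  | abcabcbac => abbacbac
  | acbbbc
  | bbbbccbc => bbbbca
  | bbcbbabbb

cab->ba; cbc->a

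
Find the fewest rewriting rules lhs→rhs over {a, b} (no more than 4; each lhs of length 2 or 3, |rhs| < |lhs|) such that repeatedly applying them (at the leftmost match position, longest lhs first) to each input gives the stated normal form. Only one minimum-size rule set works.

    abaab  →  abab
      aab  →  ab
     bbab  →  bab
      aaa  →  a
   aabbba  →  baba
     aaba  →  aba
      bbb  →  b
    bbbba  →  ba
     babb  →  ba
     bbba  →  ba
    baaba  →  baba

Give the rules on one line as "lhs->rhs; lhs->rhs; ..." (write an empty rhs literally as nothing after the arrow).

  | abaab => abab
  | aab => ab
  | bbab => bab
  | aaa => aa => a

aa->a; abb->ba; bb->b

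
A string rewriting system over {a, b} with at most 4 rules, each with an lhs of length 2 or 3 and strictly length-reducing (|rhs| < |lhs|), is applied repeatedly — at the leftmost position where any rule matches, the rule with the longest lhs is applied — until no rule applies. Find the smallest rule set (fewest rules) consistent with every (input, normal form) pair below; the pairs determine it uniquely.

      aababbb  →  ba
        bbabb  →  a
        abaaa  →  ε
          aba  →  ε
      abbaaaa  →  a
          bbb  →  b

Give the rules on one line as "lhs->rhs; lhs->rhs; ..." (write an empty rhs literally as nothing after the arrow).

  | aababbb => babbb => babb => bab => ba
  | bbabb => abb => ab => a
  | abaaa => aaaa => aa => ε
  | aba => aa => ε

aa->; ab->a; bb->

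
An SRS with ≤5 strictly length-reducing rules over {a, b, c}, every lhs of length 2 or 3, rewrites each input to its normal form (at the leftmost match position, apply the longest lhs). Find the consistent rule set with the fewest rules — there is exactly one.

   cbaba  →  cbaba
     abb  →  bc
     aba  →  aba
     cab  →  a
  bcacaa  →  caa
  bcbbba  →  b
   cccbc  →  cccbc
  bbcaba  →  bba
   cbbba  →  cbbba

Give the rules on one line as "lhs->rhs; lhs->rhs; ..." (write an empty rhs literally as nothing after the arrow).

  | cbaba
  | abb => bc
  | aba
  | cab => a

abb->bc; bca->; bcb->ba; cab->a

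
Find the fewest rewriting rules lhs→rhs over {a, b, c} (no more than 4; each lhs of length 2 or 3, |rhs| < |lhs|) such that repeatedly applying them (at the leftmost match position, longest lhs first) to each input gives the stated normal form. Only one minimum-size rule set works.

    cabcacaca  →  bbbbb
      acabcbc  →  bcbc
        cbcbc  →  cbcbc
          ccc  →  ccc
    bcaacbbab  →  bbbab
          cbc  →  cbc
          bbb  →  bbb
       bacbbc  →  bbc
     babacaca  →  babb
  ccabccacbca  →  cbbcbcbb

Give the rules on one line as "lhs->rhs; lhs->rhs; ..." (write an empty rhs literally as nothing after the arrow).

  | cabcacaca => bbcacaca => bbbcaca => bbbbca => bbbbb
  | acabcbc => bcbc
  | cbcbc
  | ccc

aca->; acb->; ca->b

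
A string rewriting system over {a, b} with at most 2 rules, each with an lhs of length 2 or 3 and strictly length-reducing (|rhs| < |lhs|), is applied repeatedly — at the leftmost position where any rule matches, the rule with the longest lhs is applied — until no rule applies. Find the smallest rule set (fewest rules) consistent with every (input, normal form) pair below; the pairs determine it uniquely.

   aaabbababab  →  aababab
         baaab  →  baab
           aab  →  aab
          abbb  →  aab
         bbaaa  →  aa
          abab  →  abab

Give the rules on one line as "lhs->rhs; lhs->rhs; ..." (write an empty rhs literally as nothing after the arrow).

  | aaabbababab => aabbababab => aaaababab => aaababab => aababab
  | baaab => baab
  | aab
  | abbb => aab

aaa->aa; bb->a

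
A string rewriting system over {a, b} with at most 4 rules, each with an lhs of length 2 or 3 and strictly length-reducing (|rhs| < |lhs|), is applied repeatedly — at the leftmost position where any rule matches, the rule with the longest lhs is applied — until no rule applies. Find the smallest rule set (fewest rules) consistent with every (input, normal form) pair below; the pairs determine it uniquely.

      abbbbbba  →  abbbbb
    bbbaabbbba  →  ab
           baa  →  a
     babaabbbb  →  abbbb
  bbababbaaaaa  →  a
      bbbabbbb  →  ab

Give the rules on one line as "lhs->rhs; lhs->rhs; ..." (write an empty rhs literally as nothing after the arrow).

  | abbbbbba => abbbbb
  | bbbaabbbba => bbabbbba => babbba => abba => ab
  | baa => a
  | babaabbbb => aaabbbb => aabbbb => abbbb

aa->a; ba->; bab->a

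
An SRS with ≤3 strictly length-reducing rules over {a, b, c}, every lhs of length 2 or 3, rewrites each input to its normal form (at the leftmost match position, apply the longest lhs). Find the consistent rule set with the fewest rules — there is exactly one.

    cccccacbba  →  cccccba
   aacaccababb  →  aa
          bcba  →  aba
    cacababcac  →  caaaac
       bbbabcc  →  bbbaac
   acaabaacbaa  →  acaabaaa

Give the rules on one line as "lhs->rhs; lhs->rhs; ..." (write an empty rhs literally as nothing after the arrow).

acb->; bc->a; cab->

  | cccccacbba => cccccba
  | aacaccababb => aacacabb => aacab => aa
  | bcba => aba
  | cacababcac => caabcac => caaaac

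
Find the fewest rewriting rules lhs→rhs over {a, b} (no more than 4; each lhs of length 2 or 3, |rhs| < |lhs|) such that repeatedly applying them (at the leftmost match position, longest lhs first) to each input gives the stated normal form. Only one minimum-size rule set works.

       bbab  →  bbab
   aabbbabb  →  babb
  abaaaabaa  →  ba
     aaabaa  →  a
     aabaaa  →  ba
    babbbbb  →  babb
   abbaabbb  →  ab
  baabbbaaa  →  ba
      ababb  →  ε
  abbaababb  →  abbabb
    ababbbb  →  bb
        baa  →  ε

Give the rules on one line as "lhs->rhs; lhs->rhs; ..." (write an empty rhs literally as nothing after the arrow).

aa->b; aba->aa; baa->; bbb->

  | bbab
  | aabbbabb => bbbbabb => babb
  | abaaaabaa => aaaaabaa => baaabaa => abaa => aaa => ba
  | aaabaa => babaa => baaa => a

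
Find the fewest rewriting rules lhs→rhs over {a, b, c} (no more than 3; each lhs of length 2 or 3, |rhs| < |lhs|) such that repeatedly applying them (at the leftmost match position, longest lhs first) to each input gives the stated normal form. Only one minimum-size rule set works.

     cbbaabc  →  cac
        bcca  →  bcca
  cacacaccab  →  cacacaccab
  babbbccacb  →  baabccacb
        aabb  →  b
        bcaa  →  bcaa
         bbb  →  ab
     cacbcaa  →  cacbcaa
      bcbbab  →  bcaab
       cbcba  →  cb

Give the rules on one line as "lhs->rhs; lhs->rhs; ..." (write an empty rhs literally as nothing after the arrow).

aaa->b; bb->a; cba->

  | cbbaabc => caaabc => cbbc => cac
  | bcca
  | cacacaccab
  | babbbccacb => baabccacb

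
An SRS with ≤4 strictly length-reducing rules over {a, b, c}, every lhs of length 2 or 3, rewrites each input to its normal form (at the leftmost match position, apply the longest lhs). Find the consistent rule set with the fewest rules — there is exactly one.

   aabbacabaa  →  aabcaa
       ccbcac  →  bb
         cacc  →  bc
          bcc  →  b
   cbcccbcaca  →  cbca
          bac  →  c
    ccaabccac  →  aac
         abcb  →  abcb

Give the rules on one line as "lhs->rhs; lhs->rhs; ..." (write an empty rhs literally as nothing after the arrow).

ba->; cac->b; cbb->c; cc->

  | aabbacabaa => aabcabaa => aabcaa
  | ccbcac => bcac => bb
  | cacc => bc
  | bcc => b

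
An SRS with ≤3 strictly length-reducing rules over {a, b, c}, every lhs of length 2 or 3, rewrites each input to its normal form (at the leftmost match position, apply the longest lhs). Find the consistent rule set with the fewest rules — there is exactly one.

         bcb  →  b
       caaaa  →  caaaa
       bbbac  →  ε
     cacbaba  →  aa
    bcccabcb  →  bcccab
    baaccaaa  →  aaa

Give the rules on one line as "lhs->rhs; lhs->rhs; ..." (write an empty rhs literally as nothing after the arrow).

  | bcb => b
  | caaaa
  | bbbac => bbac => bac => ac => ε
  | cacbaba => cbaba => aba => aa

ac->; ba->a; cb->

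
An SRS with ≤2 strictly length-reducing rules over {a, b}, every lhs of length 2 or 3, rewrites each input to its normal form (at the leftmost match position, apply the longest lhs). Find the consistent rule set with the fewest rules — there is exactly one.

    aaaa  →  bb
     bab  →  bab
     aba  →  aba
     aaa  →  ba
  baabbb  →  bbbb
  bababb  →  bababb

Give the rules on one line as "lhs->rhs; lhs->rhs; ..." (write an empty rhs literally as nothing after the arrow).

aa->b; aab->b

  | aaaa => baa => bb
  | bab
  | aba
  | aaa => ba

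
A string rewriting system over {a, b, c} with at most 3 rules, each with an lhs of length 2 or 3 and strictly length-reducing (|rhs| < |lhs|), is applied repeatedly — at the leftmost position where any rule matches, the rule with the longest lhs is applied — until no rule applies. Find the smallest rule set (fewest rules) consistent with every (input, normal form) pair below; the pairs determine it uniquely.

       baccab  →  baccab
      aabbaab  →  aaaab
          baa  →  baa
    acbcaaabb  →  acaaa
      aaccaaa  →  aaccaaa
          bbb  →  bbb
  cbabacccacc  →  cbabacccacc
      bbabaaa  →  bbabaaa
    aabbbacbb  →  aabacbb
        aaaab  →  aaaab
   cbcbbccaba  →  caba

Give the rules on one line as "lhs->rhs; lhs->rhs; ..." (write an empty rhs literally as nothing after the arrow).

abb->a; bc->

  | baccab
  | aabbaab => aaaab
  | baa
  | acbcaaabb => acaaabb => acaaa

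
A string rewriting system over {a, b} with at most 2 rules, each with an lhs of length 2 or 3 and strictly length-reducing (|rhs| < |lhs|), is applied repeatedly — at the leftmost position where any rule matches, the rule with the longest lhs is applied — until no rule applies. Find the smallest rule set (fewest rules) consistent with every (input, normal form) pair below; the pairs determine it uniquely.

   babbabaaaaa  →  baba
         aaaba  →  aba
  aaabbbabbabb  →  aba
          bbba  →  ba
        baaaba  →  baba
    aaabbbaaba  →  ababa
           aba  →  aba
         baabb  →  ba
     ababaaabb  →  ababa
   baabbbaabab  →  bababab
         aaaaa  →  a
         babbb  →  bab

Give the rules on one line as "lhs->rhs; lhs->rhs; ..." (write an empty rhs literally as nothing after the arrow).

  | babbabaaaaa => baabaaaaa => babaaaaa => babaaaa => babaaa => babaa => baba
  | aaaba => aaba => aba
  | aaabbbabbabb => aabbbabbabb => abbbabbabb => ababbabb => abaabb => ababb => aba
  | bbba => ba

aa->a; bb->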